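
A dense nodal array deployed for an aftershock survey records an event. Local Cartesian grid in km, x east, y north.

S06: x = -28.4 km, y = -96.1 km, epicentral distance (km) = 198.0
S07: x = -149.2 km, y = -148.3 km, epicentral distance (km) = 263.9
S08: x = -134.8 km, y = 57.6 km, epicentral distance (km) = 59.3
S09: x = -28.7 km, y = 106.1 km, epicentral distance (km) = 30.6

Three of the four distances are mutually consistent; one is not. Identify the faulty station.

Solve using three stations at a time. Using S06, S07, S09 (subtract circle equations pairwise → linear system) gives (x, y) ≈ (-58.6, 99.6).
Distances from that point to each station vs reported:
  S06: calculated 198.0 vs reported 198.0 → residual 0.0 km
  S07: calculated 263.9 vs reported 263.9 → residual 0.0 km
  S08: calculated 87.0 vs reported 59.3 → residual 27.7 km
  S09: calculated 30.6 vs reported 30.6 → residual 0.0 km
S06, S07, S09 are mutually consistent (residuals ≈ 0); S08 is off by 27.7 km.

S08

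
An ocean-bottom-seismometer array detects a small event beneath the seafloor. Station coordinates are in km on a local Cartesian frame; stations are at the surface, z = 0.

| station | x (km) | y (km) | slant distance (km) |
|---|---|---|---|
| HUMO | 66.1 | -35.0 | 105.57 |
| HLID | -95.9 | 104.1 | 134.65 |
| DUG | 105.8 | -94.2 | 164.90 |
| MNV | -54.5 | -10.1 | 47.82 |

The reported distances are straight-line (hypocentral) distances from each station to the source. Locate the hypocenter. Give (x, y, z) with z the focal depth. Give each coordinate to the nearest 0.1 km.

Each station gives a sphere (x−x_i)² + (y−y_i)² + z² = d_i² (stations at z=0).
Subtracting the HUMO sphere from HLID and DUG: z² cancels, leaving linear equations in x and y:
-324.0 x + 278.2 y = 7453.81
79.4 x − 118.4 y = -1573.92
Solving: x ≈ -27.326, y ≈ -5.032 km (keep extra digits for the depth step; rounded: -27.3, -5.0).
Then from the HUMO sphere: z² = 105.57² − (x − 66.1)² − (y + 35.0)² with x = -27.326, y = -5.032, so z ≈ 38.968 ≈ 39.0 km.
Check against MNV (with the unrounded solution): distance 47.78 ≈ 47.82 km. ✓

(-27.3, -5.0, 39.0)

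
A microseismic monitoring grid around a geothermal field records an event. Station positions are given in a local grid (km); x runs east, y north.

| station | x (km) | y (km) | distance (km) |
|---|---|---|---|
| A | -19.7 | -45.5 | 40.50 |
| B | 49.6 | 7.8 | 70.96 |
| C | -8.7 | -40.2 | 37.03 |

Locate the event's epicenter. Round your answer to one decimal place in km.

-20.2 km east, -5.0 km north

Circle about each station: (x + 19.7)² + (y + 45.5)² = 40.50²; (x − 49.6)² + (y − 7.8)² = 70.96²; (x + 8.7)² + (y + 40.2)² = 37.03².
Subtracting the A equation from the B and C equations removes the quadratic terms:
138.6 x + 106.6 y = -3332.41
22.0 x + 10.6 y = -497.58
Solving the 2×2 system: x ≈ -20.2, y ≈ -5.0 km.
Check against A (with the unrounded x, y): √((x + 19.7)²+(y + 45.5)²) = 40.54 ≈ 40.50 km. ✓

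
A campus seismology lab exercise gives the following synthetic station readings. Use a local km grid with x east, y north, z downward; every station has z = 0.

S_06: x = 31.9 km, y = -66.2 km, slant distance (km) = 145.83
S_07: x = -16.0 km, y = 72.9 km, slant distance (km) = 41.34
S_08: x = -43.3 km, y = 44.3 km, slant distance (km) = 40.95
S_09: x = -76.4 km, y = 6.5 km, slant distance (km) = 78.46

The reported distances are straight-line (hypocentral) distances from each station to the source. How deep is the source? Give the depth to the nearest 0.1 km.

Each station gives a sphere (x−x_i)² + (y−y_i)² + z² = d_i² (stations at z=0).
Subtracting the S_06 sphere from S_07 and S_08: z² cancels, leaving linear equations in x and y:
-95.8 x + 278.2 y = 19727.75
-150.4 x + 221.0 y = 18026.82
Solving: x ≈ -31.700, y ≈ 59.996 km (keep extra digits for the depth step; rounded: -31.7, 60.0).
Then from the S_06 sphere: z² = 145.83² − (x − 31.9)² − (y + 66.2)² with x = -31.700, y = 59.996, so z ≈ 36.000 ≈ 36.0 km.

36.0 km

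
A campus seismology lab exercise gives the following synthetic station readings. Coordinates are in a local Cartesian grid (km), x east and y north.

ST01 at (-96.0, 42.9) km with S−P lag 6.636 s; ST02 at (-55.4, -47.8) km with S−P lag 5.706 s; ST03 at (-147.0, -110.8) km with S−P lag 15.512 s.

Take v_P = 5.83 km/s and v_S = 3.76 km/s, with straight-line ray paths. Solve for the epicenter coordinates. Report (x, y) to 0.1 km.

x ≈ -34.5 km, y ≈ 8.9 km

Distance from S−P lag: d = Δt · v_P v_S / (v_P − v_S) = Δt · (5.83·3.76)/(5.83−3.76) ≈ 10.5898·Δt.
So d_ST01 = 70.27, d_ST02 = 60.43, d_ST03 = 164.27 km.
Circle about each station: (x + 96.0)² + (y − 42.9)² = 70.27²; (x + 55.4)² + (y + 47.8)² = 60.43²; (x + 147.0)² + (y + 110.8)² = 164.27².
Subtracting the ST01 equation from the ST02 and ST03 equations removes the quadratic terms:
81.2 x − 181.4 y = -4416.32
-102.0 x − 307.4 y = 782.47
Solving the 2×2 system: x ≈ -34.5, y ≈ 8.9 km.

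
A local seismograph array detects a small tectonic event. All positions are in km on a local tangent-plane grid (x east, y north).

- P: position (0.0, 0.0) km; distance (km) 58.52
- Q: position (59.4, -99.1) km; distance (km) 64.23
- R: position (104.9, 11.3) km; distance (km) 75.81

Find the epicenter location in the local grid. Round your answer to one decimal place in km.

Circle about each station: x² + y² = 58.52²; (x − 59.4)² + (y + 99.1)² = 64.23²; (x − 104.9)² + (y − 11.3)² = 75.81².
Subtracting pairs of circle equations eliminates x²+y² and gives linear equations (the radical axes):
118.8 x − 198.2 y = 12648.27
209.8 x + 22.6 y = 8809.13
Solving the 2×2 system: x ≈ 45.9, y ≈ -36.3 km.

x ≈ 45.9 km, y ≈ -36.3 km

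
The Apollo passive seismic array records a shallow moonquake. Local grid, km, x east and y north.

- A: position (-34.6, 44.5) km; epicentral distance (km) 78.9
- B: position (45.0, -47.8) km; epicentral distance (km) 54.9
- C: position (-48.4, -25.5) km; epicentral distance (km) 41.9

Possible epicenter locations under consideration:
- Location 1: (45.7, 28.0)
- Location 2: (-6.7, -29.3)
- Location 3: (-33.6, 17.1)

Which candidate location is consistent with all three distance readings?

Location 2

For each candidate, compare |candidate − station| to the reported distance:
Location 1: residuals A 3.1, B 20.9, C 66.3 → max 66.3 km
Location 2: residuals A 0.0, B 0.0, C 0.0 → max 0.0 km
Location 3: residuals A 51.5, B 47.0, C 3.2 → max 51.5 km
Only Location 2 has all residuals ≈ 0.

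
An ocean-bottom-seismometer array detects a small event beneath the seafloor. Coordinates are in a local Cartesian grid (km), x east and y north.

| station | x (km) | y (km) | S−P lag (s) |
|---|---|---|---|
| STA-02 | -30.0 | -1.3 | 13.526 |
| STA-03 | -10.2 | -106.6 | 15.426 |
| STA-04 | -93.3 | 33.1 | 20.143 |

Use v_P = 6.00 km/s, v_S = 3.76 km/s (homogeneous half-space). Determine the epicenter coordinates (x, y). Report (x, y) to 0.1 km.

Distance from S−P lag: d = Δt · v_P v_S / (v_P − v_S) = Δt · (6.00·3.76)/(6.00−3.76) ≈ 10.0714·Δt.
So d_STA-02 = 136.23, d_STA-03 = 155.36, d_STA-04 = 202.87 km.
Circle about each station: (x + 30.0)² + (y + 1.3)² = 136.23²; (x + 10.2)² + (y + 106.6)² = 155.36²; (x + 93.3)² + (y − 33.1)² = 202.87².
Subtracting pairs of circle equations eliminates x²+y² and gives linear equations (the radical axes):
39.6 x − 210.6 y = 4987.79
-126.6 x + 68.8 y = -13698.81
Solving the 2×2 system: x ≈ 106.2, y ≈ -3.7 km.

106.2 km east, -3.7 km north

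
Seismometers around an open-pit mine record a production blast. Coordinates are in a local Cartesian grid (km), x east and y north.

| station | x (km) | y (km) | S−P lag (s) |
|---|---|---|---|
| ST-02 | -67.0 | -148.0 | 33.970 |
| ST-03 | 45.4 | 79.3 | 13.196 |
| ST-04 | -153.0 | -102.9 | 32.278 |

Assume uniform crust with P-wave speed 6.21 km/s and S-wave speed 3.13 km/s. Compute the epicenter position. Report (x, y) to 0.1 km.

(-36.5, 64.2)

Distance from S−P lag: d = Δt · v_P v_S / (v_P − v_S) = Δt · (6.21·3.13)/(6.21−3.13) ≈ 6.3108·Δt.
So d_ST-02 = 214.38, d_ST-03 = 83.28, d_ST-04 = 203.70 km.
Circle about each station: (x + 67.0)² + (y + 148.0)² = 214.38²; (x − 45.4)² + (y − 79.3)² = 83.28²; (x + 153.0)² + (y + 102.9)² = 203.70².
Subtracting pairs of circle equations eliminates x²+y² and gives linear equations (the radical axes):
224.8 x + 454.6 y = 20979.88
-172.0 x + 90.2 y = 12069.50
Solving the 2×2 system: x ≈ -36.5, y ≈ 64.2 km.
Check against ST-02 (with the unrounded x, y): √((x + 67.0)²+(y + 148.0)²) = 214.38 ≈ 214.38 km. ✓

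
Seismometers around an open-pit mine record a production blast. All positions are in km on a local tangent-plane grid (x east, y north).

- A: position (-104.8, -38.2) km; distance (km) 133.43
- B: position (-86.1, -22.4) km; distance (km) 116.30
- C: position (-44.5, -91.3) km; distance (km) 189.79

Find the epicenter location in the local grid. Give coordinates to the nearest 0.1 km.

x ≈ -86.0 km, y ≈ 93.9 km

Circle about each station: (x + 104.8)² + (y + 38.2)² = 133.43²; (x + 86.1)² + (y + 22.4)² = 116.30²; (x + 44.5)² + (y + 91.3)² = 189.79².
Subtracting the A equation from the B and C equations removes the quadratic terms:
37.4 x + 31.6 y = -249.44
120.6 x − 106.2 y = -20343.02
Solving the 2×2 system: x ≈ -86.0, y ≈ 93.9 km.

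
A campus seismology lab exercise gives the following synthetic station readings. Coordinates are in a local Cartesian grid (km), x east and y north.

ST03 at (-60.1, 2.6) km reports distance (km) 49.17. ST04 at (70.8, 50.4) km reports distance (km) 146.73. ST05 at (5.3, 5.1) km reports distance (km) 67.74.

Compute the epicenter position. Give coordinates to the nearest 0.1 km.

Circle about each station: (x + 60.1)² + (y − 2.6)² = 49.17²; (x − 70.8)² + (y − 50.4)² = 146.73²; (x − 5.3)² + (y − 5.1)² = 67.74².
Subtracting the ST03 equation from the ST04 and ST05 equations removes the quadratic terms:
261.8 x + 95.6 y = -15177.97
130.8 x + 5.0 y = -5735.69
Solving the 2×2 system: x ≈ -42.2, y ≈ -43.2 km.
Check against ST03 (with the unrounded x, y): √((x + 60.1)²+(y − 2.6)²) = 49.18 ≈ 49.17 km. ✓

-42.2 km east, -43.2 km north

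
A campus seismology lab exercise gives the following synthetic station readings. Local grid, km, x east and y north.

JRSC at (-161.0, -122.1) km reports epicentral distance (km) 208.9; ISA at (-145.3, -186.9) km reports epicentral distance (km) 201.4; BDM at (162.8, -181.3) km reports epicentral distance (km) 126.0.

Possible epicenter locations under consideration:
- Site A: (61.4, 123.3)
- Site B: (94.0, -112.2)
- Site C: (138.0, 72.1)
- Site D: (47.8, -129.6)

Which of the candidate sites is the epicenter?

Site D

For each candidate, compare |candidate − station| to the reported distance:
Site A: residuals JRSC 122.3, ISA 171.4, BDM 195.0 → max 195.0 km
Site B: residuals JRSC 46.3, ISA 49.3, BDM 28.5 → max 49.3 km
Site C: residuals JRSC 147.6, ISA 182.4, BDM 128.6 → max 182.4 km
Site D: residuals JRSC 0.0, ISA 0.0, BDM 0.1 → max 0.1 km
Only Site D has all residuals ≈ 0.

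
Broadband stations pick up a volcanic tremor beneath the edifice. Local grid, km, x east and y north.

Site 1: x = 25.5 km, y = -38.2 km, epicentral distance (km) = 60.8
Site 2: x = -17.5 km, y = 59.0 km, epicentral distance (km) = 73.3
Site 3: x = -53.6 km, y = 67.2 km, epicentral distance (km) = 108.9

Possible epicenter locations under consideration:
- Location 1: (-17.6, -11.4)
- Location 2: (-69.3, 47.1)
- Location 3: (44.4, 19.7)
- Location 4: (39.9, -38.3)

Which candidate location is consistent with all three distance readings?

For each candidate, compare |candidate − station| to the reported distance:
Location 1: residuals Site 1 10.0, Site 2 2.9, Site 3 22.4 → max 22.4 km
Location 2: residuals Site 1 66.7, Site 2 20.2, Site 3 83.4 → max 83.4 km
Location 3: residuals Site 1 0.1, Site 2 0.0, Site 3 0.0 → max 0.1 km
Location 4: residuals Site 1 46.4, Site 2 39.7, Site 3 32.1 → max 46.4 km
Only Location 3 has all residuals ≈ 0.

Location 3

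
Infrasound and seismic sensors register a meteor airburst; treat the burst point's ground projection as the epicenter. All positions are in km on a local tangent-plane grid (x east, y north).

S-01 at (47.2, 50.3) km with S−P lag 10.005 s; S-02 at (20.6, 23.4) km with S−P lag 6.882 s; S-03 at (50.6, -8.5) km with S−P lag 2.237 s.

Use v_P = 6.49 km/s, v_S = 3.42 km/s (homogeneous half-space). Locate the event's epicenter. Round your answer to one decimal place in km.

Distance from S−P lag: d = Δt · v_P v_S / (v_P − v_S) = Δt · (6.49·3.42)/(6.49−3.42) ≈ 7.2299·Δt.
So d_S-01 = 72.34, d_S-02 = 49.76, d_S-03 = 16.17 km.
Circle about each station: (x − 47.2)² + (y − 50.3)² = 72.34²; (x − 20.6)² + (y − 23.4)² = 49.76²; (x − 50.6)² + (y + 8.5)² = 16.17².
Subtracting pairs of circle equations eliminates x²+y² and gives linear equations (the radical axes):
-53.2 x − 53.8 y = -1028.99
6.8 x − 117.6 y = 2846.29
Solving the 2×2 system: x ≈ 41.4, y ≈ -21.8 km.

x ≈ 41.4 km, y ≈ -21.8 km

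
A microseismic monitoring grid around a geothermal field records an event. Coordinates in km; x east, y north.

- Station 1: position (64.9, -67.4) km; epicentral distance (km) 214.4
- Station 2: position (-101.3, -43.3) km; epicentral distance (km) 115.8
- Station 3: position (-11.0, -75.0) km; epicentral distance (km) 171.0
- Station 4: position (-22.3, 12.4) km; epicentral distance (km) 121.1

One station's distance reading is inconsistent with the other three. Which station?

Solve using three stations at a time. Using Station 1, Station 2, Station 3 (subtract circle equations pairwise → linear system) gives (x, y) ≈ (-97.6, 72.4).
Distances from that point to each station vs reported:
  Station 1: calculated 214.4 vs reported 214.4 → residual 0.0 km
  Station 2: calculated 115.8 vs reported 115.8 → residual 0.0 km
  Station 3: calculated 171.0 vs reported 171.0 → residual 0.0 km
  Station 4: calculated 96.3 vs reported 121.1 → residual 24.8 km
Station 1, Station 2, Station 3 are mutually consistent (residuals ≈ 0); Station 4 is off by 24.8 km.

Station 4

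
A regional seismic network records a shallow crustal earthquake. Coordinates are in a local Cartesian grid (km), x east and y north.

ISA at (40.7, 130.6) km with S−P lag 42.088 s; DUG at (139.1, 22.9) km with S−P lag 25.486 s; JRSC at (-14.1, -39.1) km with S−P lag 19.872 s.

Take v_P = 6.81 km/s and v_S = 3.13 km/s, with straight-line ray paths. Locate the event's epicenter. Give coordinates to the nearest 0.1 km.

Distance from S−P lag: d = Δt · v_P v_S / (v_P − v_S) = Δt · (6.81·3.13)/(6.81−3.13) ≈ 5.7922·Δt.
So d_ISA = 243.78, d_DUG = 147.62, d_JRSC = 115.10 km.
Circle about each station: (x − 40.7)² + (y − 130.6)² = 243.78²; (x − 139.1)² + (y − 22.9)² = 147.62²; (x + 14.1)² + (y + 39.1)² = 115.10².
Subtracting the ISA equation from the DUG and JRSC equations removes the quadratic terms:
196.8 x − 215.4 y = 38797.39
-109.6 x − 339.4 y = 29195.45
Solving the 2×2 system: x ≈ 76.1, y ≈ -110.6 km.

(76.1, -110.6)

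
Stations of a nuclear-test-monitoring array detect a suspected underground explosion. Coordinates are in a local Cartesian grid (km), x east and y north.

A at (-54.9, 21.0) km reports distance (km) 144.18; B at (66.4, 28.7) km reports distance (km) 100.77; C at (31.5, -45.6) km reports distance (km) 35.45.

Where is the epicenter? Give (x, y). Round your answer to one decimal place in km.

(55.7, -71.5)

Circle about each station: (x + 54.9)² + (y − 21.0)² = 144.18²; (x − 66.4)² + (y − 28.7)² = 100.77²; (x − 31.5)² + (y + 45.6)² = 35.45².
Subtracting pairs of circle equations eliminates x²+y² and gives linear equations (the radical axes):
242.6 x + 15.4 y = 12410.92
172.8 x − 133.2 y = 19147.77
Solving the 2×2 system: x ≈ 55.7, y ≈ -71.5 km.
Check against A (with the unrounded x, y): √((x + 54.9)²+(y − 21.0)²) = 144.18 ≈ 144.18 km. ✓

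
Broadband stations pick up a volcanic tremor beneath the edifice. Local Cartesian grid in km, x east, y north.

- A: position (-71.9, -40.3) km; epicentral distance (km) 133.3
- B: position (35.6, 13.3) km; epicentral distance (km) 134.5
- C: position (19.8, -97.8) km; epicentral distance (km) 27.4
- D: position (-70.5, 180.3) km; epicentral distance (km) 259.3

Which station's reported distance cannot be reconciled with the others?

Solve using three stations at a time. Using A, B, C (subtract circle equations pairwise → linear system) gives (x, y) ≈ (34.0, -121.2).
Distances from that point to each station vs reported:
  A: calculated 133.3 vs reported 133.3 → residual 0.0 km
  B: calculated 134.5 vs reported 134.5 → residual 0.0 km
  C: calculated 27.4 vs reported 27.4 → residual 0.0 km
  D: calculated 319.1 vs reported 259.3 → residual 59.8 km
A, B, C are mutually consistent (residuals ≈ 0); D is off by 59.8 km.

D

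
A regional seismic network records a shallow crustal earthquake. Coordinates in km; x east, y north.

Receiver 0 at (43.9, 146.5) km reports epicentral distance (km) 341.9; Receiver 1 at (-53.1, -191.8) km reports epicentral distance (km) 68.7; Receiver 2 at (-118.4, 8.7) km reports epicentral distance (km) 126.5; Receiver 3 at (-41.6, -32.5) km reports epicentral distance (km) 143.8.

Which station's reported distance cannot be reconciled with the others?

Receiver 2

Solve using three stations at a time. Using Receiver 0, Receiver 1, Receiver 3 (subtract circle equations pairwise → linear system) gives (x, y) ≈ (-112.4, -157.5).
Distances from that point to each station vs reported:
  Receiver 0: calculated 341.8 vs reported 341.9 → residual 0.1 km
  Receiver 1: calculated 68.4 vs reported 68.7 → residual 0.3 km
  Receiver 2: calculated 166.4 vs reported 126.5 → residual 39.9 km
  Receiver 3: calculated 143.7 vs reported 143.8 → residual 0.1 km
Receiver 0, Receiver 1, Receiver 3 are mutually consistent (residuals ≈ 0); Receiver 2 is off by 39.9 km.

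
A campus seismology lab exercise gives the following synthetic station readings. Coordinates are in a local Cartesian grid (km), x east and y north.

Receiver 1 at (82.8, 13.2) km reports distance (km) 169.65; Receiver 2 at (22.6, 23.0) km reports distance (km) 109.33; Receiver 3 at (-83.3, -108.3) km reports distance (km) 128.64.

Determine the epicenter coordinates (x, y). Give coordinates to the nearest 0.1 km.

Circle about each station: (x − 82.8)² + (y − 13.2)² = 169.65²; (x − 22.6)² + (y − 23.0)² = 109.33²; (x + 83.3)² + (y + 108.3)² = 128.64².
Subtracting the Receiver 1 equation from the Receiver 2 and Receiver 3 equations removes the quadratic terms:
-120.4 x + 19.6 y = 10837.75
-332.2 x − 243.0 y = 23870.57
Solving the 2×2 system: x ≈ -86.7, y ≈ 20.3 km.

(-86.7, 20.3)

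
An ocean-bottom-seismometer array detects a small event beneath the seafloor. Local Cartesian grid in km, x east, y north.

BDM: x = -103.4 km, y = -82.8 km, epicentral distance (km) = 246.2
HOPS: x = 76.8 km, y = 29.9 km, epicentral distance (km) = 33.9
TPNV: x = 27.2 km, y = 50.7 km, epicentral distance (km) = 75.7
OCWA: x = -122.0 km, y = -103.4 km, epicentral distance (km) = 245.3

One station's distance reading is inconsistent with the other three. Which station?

OCWA

Solve using three stations at a time. Using BDM, HOPS, TPNV (subtract circle equations pairwise → linear system) gives (x, y) ≈ (102.9, 51.6).
Distances from that point to each station vs reported:
  BDM: calculated 246.2 vs reported 246.2 → residual 0.0 km
  HOPS: calculated 33.9 vs reported 33.9 → residual 0.0 km
  TPNV: calculated 75.7 vs reported 75.7 → residual 0.0 km
  OCWA: calculated 273.1 vs reported 245.3 → residual 27.8 km
BDM, HOPS, TPNV are mutually consistent (residuals ≈ 0); OCWA is off by 27.8 km.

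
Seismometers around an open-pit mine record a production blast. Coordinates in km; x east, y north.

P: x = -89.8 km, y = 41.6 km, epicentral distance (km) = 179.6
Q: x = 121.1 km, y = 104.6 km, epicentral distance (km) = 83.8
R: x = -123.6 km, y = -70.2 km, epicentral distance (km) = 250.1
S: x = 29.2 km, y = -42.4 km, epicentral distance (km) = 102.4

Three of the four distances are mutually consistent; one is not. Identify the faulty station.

P

Solve using three stations at a time. Using Q, R, S (subtract circle equations pairwise → linear system) gives (x, y) ≈ (109.0, 21.7).
Distances from that point to each station vs reported:
  P: calculated 199.8 vs reported 179.6 → residual 20.2 km
  Q: calculated 83.7 vs reported 83.8 → residual 0.1 km
  R: calculated 250.1 vs reported 250.1 → residual 0.0 km
  S: calculated 102.4 vs reported 102.4 → residual 0.0 km
Q, R, S are mutually consistent (residuals ≈ 0); P is off by 20.2 km.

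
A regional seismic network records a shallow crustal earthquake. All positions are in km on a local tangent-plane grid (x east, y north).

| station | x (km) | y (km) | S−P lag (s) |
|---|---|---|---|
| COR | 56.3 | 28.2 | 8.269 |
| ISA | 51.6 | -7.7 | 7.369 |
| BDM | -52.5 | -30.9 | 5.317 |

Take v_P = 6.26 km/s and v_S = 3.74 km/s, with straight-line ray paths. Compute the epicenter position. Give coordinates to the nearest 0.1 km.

x ≈ -16.1 km, y ≈ 2.5 km

Distance from S−P lag: d = Δt · v_P v_S / (v_P − v_S) = Δt · (6.26·3.74)/(6.26−3.74) ≈ 9.2906·Δt.
So d_COR = 76.82, d_ISA = 68.46, d_BDM = 49.40 km.
Circle about each station: (x − 56.3)² + (y − 28.2)² = 76.82²; (x − 51.6)² + (y + 7.7)² = 68.46²; (x + 52.5)² + (y + 30.9)² = 49.40².
Subtracting the COR equation from the ISA and BDM equations removes the quadratic terms:
-9.4 x − 71.8 y = -28.54
-217.6 x − 118.2 y = 3207.08
Solving the 2×2 system: x ≈ -16.1, y ≈ 2.5 km.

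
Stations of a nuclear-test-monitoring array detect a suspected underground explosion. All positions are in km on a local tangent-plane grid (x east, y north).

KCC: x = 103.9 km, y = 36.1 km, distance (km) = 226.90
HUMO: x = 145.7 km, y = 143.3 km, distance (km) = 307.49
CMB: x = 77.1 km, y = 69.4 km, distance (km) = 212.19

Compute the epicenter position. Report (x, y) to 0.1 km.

(-116.7, -17.0)

Circle about each station: (x − 103.9)² + (y − 36.1)² = 226.90²; (x − 145.7)² + (y − 143.3)² = 307.49²; (x − 77.1)² + (y − 69.4)² = 212.19².
Subtracting pairs of circle equations eliminates x²+y² and gives linear equations (the radical axes):
83.6 x + 214.4 y = -13401.53
-53.6 x + 66.6 y = 5121.36
Solving the 2×2 system: x ≈ -116.7, y ≈ -17.0 km.
Check against KCC (with the unrounded x, y): √((x − 103.9)²+(y − 36.1)²) = 226.89 ≈ 226.90 km. ✓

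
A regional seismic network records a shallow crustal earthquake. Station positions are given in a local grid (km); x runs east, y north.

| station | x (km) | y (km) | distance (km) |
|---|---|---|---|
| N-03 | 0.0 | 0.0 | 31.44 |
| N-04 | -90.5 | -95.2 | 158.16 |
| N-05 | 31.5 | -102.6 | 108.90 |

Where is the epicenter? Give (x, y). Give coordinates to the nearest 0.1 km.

(30.8, 6.3)

Circle about each station: x² + y² = 31.44²; (x + 90.5)² + (y + 95.2)² = 158.16²; (x − 31.5)² + (y + 102.6)² = 108.90².
Subtracting pairs of circle equations eliminates x²+y² and gives linear equations (the radical axes):
-181.0 x − 190.4 y = -6772.82
63.0 x − 205.2 y = 648.27
Solving the 2×2 system: x ≈ 30.8, y ≈ 6.3 km.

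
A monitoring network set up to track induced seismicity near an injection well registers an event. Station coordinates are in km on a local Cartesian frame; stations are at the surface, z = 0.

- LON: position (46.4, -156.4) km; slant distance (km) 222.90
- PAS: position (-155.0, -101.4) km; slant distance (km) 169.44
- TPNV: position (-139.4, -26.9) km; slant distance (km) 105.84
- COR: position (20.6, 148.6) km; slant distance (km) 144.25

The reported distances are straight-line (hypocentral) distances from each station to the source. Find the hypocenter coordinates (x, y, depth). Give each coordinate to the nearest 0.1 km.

Each station gives a sphere (x−x_i)² + (y−y_i)² + z² = d_i² (stations at z=0).
Subtracting the LON sphere from PAS and TPNV: z² cancels, leaving linear equations in x and y:
-402.8 x + 110.0 y = 28667.54
-371.6 x + 259.0 y = 32024.35
Solving: x ≈ -61.501, y ≈ 35.407 km (keep extra digits for the depth step; rounded: -61.5, 35.4).
Then from the LON sphere: z² = 222.90² − (x − 46.4)² − (y + 156.4)² with x = -61.501, y = 35.407, so z ≈ 35.382 ≈ 35.4 km.

(-61.5, 35.4, 35.4)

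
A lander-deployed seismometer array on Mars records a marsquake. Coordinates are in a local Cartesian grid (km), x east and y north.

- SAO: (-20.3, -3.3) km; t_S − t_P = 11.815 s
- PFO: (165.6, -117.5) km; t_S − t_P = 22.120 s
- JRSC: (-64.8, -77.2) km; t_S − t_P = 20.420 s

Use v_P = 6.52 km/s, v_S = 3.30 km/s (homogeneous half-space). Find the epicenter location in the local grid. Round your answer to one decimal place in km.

(57.5, -16.7)

Distance from S−P lag: d = Δt · v_P v_S / (v_P − v_S) = Δt · (6.52·3.30)/(6.52−3.30) ≈ 6.6820·Δt.
So d_SAO = 78.95, d_PFO = 147.81, d_JRSC = 136.45 km.
Circle about each station: (x + 20.3)² + (y + 3.3)² = 78.95²; (x − 165.6)² + (y + 117.5)² = 147.81²; (x + 64.8)² + (y + 77.2)² = 136.45².
Subtracting pairs of circle equations eliminates x²+y² and gives linear equations (the radical axes):
371.8 x − 228.4 y = 25191.94
-89.0 x − 147.8 y = -2649.60
Solving the 2×2 system: x ≈ 57.5, y ≈ -16.7 km.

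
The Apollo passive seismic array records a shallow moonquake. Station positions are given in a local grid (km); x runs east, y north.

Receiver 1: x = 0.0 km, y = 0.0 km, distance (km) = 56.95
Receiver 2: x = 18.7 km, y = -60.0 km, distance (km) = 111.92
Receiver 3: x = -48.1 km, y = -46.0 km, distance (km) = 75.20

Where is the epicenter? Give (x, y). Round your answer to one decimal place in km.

-48.9 km east, 29.2 km north

Circle about each station: x² + y² = 56.95²; (x − 18.7)² + (y + 60.0)² = 111.92²; (x + 48.1)² + (y + 46.0)² = 75.20².
Subtracting the Receiver 1 equation from the Receiver 2 and Receiver 3 equations removes the quadratic terms:
37.4 x − 120.0 y = -5333.09
-96.2 x − 92.0 y = 2017.87
Solving the 2×2 system: x ≈ -48.9, y ≈ 29.2 km.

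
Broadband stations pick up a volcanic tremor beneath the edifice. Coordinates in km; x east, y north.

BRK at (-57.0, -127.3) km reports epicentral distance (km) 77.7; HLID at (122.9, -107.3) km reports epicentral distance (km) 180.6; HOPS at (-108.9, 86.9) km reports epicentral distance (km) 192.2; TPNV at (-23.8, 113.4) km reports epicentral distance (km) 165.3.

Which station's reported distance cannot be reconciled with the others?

Solve using three stations at a time. Using BRK, HLID, TPNV (subtract circle equations pairwise → linear system) gives (x, y) ≈ (-48.4, -50.1).
Distances from that point to each station vs reported:
  BRK: calculated 77.7 vs reported 77.7 → residual 0.0 km
  HLID: calculated 180.6 vs reported 180.6 → residual 0.0 km
  HOPS: calculated 149.7 vs reported 192.2 → residual 42.5 km
  TPNV: calculated 165.3 vs reported 165.3 → residual 0.0 km
BRK, HLID, TPNV are mutually consistent (residuals ≈ 0); HOPS is off by 42.5 km.

HOPS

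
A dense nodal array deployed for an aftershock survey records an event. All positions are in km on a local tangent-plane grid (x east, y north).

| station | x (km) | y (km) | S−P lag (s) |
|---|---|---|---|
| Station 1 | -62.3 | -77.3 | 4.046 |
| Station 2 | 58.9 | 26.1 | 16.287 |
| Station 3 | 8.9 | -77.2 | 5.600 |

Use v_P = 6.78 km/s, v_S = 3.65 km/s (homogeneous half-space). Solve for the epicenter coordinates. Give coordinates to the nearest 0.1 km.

(-33.3, -63.8)

Distance from S−P lag: d = Δt · v_P v_S / (v_P − v_S) = Δt · (6.78·3.65)/(6.78−3.65) ≈ 7.9064·Δt.
So d_Station 1 = 31.99, d_Station 2 = 128.77, d_Station 3 = 44.28 km.
Circle about each station: (x + 62.3)² + (y + 77.3)² = 31.99²; (x − 58.9)² + (y − 26.1)² = 128.77²; (x − 8.9)² + (y + 77.2)² = 44.28².
Subtracting the Station 1 equation from the Station 2 and Station 3 equations removes the quadratic terms:
242.4 x + 206.8 y = -21264.51
142.4 x + 0.2 y = -4754.89
Solving the 2×2 system: x ≈ -33.3, y ≈ -63.8 km.
Check against Station 1 (with the unrounded x, y): √((x + 62.3)²+(y + 77.3)²) = 31.99 ≈ 31.99 km. ✓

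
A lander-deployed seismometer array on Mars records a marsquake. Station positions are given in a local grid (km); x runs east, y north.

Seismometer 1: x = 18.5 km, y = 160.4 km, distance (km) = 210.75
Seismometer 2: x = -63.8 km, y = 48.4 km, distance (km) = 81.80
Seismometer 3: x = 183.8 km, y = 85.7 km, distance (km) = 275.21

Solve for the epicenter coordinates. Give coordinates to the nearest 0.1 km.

Circle about each station: (x − 18.5)² + (y − 160.4)² = 210.75²; (x + 63.8)² + (y − 48.4)² = 81.80²; (x − 183.8)² + (y − 85.7)² = 275.21².
Subtracting pairs of circle equations eliminates x²+y² and gives linear equations (the radical axes):
-164.6 x − 224.0 y = 18066.91
330.6 x − 149.4 y = -16268.46
Solving the 2×2 system: x ≈ -64.3, y ≈ -33.4 km.
Check against Seismometer 1 (with the unrounded x, y): √((x − 18.5)²+(y − 160.4)²) = 210.75 ≈ 210.75 km. ✓

-64.3 km east, -33.4 km north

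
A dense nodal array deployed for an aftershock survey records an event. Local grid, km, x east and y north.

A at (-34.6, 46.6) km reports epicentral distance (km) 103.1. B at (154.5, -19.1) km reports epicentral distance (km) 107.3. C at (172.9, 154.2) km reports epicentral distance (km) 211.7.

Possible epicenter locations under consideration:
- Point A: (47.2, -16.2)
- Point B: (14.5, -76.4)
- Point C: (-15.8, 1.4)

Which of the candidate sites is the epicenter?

For each candidate, compare |candidate − station| to the reported distance:
Point A: residuals A 0.0, B 0.0, C 0.0 → max 0.0 km
Point B: residuals A 29.3, B 44.0, C 68.1 → max 68.1 km
Point C: residuals A 54.1, B 64.2, C 31.1 → max 64.2 km
Only Point A has all residuals ≈ 0.

Point A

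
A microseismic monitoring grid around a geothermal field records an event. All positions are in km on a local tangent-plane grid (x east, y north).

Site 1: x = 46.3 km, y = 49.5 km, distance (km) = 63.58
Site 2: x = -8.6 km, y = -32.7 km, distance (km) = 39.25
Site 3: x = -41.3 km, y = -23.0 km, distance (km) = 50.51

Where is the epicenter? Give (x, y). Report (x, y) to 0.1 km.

0.4 km east, 5.5 km north

Circle about each station: (x − 46.3)² + (y − 49.5)² = 63.58²; (x + 8.6)² + (y + 32.7)² = 39.25²; (x + 41.3)² + (y + 23.0)² = 50.51².
Subtracting the Site 1 equation from the Site 2 and Site 3 equations removes the quadratic terms:
-109.8 x − 164.4 y = -948.84
-175.2 x − 145.0 y = -868.09
Solving the 2×2 system: x ≈ 0.4, y ≈ 5.5 km.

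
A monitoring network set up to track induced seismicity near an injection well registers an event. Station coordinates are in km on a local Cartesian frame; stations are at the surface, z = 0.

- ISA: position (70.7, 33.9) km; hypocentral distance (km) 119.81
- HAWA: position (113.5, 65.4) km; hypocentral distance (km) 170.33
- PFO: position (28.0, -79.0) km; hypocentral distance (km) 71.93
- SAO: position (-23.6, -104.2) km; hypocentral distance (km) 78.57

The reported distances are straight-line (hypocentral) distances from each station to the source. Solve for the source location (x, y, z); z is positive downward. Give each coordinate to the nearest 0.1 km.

Each station gives a sphere (x−x_i)² + (y−y_i)² + z² = d_i² (stations at z=0).
Subtracting the ISA sphere from HAWA and PFO: z² cancels, leaving linear equations in x and y:
85.6 x + 63.0 y = -3646.16
-85.4 x − 225.8 y = 10057.81
Solving: x ≈ -13.597, y ≈ -39.400 km (keep extra digits for the depth step; rounded: -13.6, -39.4).
Then from the ISA sphere: z² = 119.81² − (x − 70.7)² − (y − 33.9)² with x = -13.597, y = -39.400, so z ≈ 43.308 ≈ 43.3 km.

(-13.6, -39.4, 43.3)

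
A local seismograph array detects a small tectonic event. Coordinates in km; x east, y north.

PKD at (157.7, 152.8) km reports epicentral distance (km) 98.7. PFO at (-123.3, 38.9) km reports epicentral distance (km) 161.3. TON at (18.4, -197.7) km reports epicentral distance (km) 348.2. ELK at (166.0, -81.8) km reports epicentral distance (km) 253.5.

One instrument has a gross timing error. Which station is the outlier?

Solve using three stations at a time. Using PKD, TON, ELK (subtract circle equations pairwise → linear system) gives (x, y) ≈ (59.2, 148.1).
Distances from that point to each station vs reported:
  PKD: calculated 98.6 vs reported 98.7 → residual 0.1 km
  PFO: calculated 212.7 vs reported 161.3 → residual 51.4 km
  TON: calculated 348.2 vs reported 348.2 → residual 0.0 km
  ELK: calculated 253.5 vs reported 253.5 → residual 0.0 km
PKD, TON, ELK are mutually consistent (residuals ≈ 0); PFO is off by 51.4 km.

PFO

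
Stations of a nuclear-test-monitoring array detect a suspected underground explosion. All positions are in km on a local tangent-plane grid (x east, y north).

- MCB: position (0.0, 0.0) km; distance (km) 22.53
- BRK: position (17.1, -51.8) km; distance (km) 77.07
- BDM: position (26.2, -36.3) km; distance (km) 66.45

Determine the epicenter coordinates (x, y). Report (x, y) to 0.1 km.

(-6.4, 21.6)

Circle about each station: x² + y² = 22.53²; (x − 17.1)² + (y + 51.8)² = 77.07²; (x − 26.2)² + (y + 36.3)² = 66.45².
Subtracting the MCB equation from the BRK and BDM equations removes the quadratic terms:
34.2 x − 103.6 y = -2456.53
52.4 x − 72.6 y = -1903.87
Solving the 2×2 system: x ≈ -6.4, y ≈ 21.6 km.
Check against MCB (with the unrounded x, y): √(x²+y²) = 22.53 ≈ 22.53 km. ✓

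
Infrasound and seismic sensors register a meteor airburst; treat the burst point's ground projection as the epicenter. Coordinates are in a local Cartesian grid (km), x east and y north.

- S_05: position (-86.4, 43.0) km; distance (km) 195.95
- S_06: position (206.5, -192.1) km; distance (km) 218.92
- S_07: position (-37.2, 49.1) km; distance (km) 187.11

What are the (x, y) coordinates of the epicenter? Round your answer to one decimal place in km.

(-4.9, -135.2)

Circle about each station: (x + 86.4)² + (y − 43.0)² = 195.95²; (x − 206.5)² + (y + 192.1)² = 218.92²; (x + 37.2)² + (y − 49.1)² = 187.11².
Subtracting the S_05 equation from the S_06 and S_07 equations removes the quadratic terms:
585.8 x − 470.2 y = 60701.14
98.4 x + 12.2 y = -2133.06
Solving the 2×2 system: x ≈ -4.9, y ≈ -135.2 km.
Check against S_05 (with the unrounded x, y): √((x + 86.4)²+(y − 43.0)²) = 195.96 ≈ 195.95 km. ✓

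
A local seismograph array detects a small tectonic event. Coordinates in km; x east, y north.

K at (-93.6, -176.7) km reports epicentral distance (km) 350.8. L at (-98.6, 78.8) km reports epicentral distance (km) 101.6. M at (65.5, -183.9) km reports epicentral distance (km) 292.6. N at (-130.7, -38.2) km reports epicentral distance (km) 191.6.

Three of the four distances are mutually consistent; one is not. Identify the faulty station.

Solve using three stations at a time. Using L, M, N (subtract circle equations pairwise → linear system) gives (x, y) ≈ (0.6, 101.5).
Distances from that point to each station vs reported:
  K: calculated 293.7 vs reported 350.8 → residual 57.1 km
  L: calculated 101.7 vs reported 101.6 → residual 0.1 km
  M: calculated 292.6 vs reported 292.6 → residual 0.0 km
  N: calculated 191.7 vs reported 191.6 → residual 0.1 km
L, M, N are mutually consistent (residuals ≈ 0); K is off by 57.1 km.

K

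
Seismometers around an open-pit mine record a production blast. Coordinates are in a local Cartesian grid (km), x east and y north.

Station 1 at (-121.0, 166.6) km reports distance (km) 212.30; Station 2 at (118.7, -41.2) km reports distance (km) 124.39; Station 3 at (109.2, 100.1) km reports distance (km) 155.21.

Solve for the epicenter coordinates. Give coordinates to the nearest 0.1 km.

(-1.4, -8.8)

Circle about each station: (x + 121.0)² + (y − 166.6)² = 212.30²; (x − 118.7)² + (y + 41.2)² = 124.39²; (x − 109.2)² + (y − 100.1)² = 155.21².
Subtracting the Station 1 equation from the Station 2 and Station 3 equations removes the quadratic terms:
479.4 x − 415.6 y = 2988.99
460.4 x − 133.0 y = 529.24
Solving the 2×2 system: x ≈ -1.4, y ≈ -8.8 km.
Check against Station 1 (with the unrounded x, y): √((x + 121.0)²+(y − 166.6)²) = 212.30 ≈ 212.30 km. ✓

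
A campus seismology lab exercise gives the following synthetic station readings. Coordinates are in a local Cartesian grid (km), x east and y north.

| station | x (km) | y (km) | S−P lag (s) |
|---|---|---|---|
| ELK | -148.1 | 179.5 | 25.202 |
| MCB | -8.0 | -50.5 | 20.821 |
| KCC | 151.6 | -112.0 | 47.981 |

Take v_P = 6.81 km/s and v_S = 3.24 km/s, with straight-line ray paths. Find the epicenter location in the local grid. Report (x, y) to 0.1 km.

-109.5 km east, 28.6 km north

Distance from S−P lag: d = Δt · v_P v_S / (v_P − v_S) = Δt · (6.81·3.24)/(6.81−3.24) ≈ 6.1805·Δt.
So d_ELK = 155.76, d_MCB = 128.68, d_KCC = 296.55 km.
Circle about each station: (x + 148.1)² + (y − 179.5)² = 155.76²; (x + 8.0)² + (y + 50.5)² = 128.68²; (x − 151.6)² + (y + 112.0)² = 296.55².
Subtracting pairs of circle equations eliminates x²+y² and gives linear equations (the radical axes):
280.2 x − 460.0 y = -43836.97
599.4 x − 583.0 y = -82308.02
Solving the 2×2 system: x ≈ -109.5, y ≈ 28.6 km.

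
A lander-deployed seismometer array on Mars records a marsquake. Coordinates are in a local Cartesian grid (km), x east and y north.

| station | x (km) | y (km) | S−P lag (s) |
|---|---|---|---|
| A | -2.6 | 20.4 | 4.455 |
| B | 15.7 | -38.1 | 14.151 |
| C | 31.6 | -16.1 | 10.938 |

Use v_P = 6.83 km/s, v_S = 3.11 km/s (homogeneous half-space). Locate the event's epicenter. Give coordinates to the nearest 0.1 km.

Distance from S−P lag: d = Δt · v_P v_S / (v_P − v_S) = Δt · (6.83·3.11)/(6.83−3.11) ≈ 5.7100·Δt.
So d_A = 25.44, d_B = 80.80, d_C = 62.46 km.
Circle about each station: (x + 2.6)² + (y − 20.4)² = 25.44²; (x − 15.7)² + (y + 38.1)² = 80.80²; (x − 31.6)² + (y + 16.1)² = 62.46².
Subtracting the A equation from the B and C equations removes the quadratic terms:
36.6 x − 117.0 y = -4606.27
68.4 x − 73.0 y = -2419.21
Solving the 2×2 system: x ≈ 10.0, y ≈ 42.5 km.

x ≈ 10.0 km, y ≈ 42.5 km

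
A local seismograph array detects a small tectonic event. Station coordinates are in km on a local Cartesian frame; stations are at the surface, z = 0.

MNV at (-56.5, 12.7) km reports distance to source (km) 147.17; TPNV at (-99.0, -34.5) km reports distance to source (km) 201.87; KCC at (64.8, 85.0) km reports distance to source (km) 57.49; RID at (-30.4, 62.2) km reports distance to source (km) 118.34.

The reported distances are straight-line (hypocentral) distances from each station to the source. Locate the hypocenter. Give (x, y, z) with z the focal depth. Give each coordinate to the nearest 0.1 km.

Each station gives a sphere (x−x_i)² + (y−y_i)² + z² = d_i² (stations at z=0).
Subtracting the MNV sphere from TPNV and KCC: z² cancels, leaving linear equations in x and y:
-85.0 x − 94.4 y = -11454.78
242.6 x + 144.6 y = 26424.41
Solving: x ≈ 78.989, y ≈ 50.220 km (keep extra digits for the depth step; rounded: 79.0, 50.2).
Then from the MNV sphere: z² = 147.17² − (x + 56.5)² − (y − 12.7)² with x = 78.989, y = 50.220, so z ≈ 43.520 ≈ 43.5 km.
Check against RID (with the unrounded solution): distance 118.34 ≈ 118.34 km. ✓

(79.0, 50.2, 43.5)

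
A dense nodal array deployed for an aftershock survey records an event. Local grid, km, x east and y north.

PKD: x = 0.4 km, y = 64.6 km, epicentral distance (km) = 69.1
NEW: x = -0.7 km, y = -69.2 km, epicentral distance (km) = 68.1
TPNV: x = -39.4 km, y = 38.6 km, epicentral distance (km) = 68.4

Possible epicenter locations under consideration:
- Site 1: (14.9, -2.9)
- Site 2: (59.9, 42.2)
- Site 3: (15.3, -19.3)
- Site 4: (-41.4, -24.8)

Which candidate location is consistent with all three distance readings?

For each candidate, compare |candidate − station| to the reported distance:
Site 1: residuals PKD 0.1, NEW 0.0, TPNV 0.1 → max 0.1 km
Site 2: residuals PKD 5.5, NEW 58.7, TPNV 31.0 → max 58.7 km
Site 3: residuals PKD 16.1, NEW 15.7, TPNV 11.3 → max 16.1 km
Site 4: residuals PKD 29.6, NEW 7.9, TPNV 5.0 → max 29.6 km
Only Site 1 has all residuals ≈ 0.

Site 1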